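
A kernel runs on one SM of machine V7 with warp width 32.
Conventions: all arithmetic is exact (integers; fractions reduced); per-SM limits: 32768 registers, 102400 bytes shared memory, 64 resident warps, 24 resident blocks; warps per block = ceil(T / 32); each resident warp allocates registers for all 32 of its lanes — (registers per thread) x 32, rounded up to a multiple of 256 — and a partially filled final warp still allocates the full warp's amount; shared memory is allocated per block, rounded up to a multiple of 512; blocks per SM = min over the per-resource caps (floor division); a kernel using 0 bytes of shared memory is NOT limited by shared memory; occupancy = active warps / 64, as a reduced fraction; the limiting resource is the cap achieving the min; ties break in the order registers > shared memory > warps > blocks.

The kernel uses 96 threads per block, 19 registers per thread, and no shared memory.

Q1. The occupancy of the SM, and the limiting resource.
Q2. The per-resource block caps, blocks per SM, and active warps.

Answer: occupancy 21/32, limited by registers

registers: 14 blocks
shared memory: no limit (kernel uses none)
warps: 21 blocks
blocks: 24 blocks

Answer: 14 blocks, 42 active warps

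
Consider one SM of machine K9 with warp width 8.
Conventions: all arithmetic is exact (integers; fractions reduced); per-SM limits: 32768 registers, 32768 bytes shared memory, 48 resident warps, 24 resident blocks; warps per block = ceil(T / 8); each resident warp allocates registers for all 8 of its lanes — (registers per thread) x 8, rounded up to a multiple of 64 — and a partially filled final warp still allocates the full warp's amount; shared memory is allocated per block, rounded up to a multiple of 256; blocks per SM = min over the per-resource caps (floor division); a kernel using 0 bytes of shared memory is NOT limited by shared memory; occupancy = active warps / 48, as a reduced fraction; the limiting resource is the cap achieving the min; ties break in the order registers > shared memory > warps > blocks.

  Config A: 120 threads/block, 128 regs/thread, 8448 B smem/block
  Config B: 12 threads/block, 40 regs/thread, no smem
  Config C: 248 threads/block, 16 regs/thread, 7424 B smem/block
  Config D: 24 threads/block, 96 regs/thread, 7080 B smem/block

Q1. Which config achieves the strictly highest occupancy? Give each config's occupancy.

occupancies: A 5/8, B 1, C 31/48, D 1/4

Answer: B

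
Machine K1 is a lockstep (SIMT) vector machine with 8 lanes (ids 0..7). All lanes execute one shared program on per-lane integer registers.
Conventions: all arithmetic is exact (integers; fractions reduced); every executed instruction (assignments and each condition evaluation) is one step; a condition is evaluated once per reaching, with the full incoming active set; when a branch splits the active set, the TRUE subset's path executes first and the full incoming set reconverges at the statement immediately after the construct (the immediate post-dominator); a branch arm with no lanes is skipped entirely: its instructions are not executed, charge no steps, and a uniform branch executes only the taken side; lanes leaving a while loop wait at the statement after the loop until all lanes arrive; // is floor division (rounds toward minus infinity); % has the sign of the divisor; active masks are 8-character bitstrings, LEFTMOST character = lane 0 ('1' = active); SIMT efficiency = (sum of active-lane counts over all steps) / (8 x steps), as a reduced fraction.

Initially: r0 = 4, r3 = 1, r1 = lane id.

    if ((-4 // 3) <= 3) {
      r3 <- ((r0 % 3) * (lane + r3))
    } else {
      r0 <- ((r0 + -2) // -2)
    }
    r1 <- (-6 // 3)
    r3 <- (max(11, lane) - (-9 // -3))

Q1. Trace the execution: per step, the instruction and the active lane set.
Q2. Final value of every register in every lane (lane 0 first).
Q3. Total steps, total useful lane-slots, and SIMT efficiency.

step 0: eval ((-4 // 3) <= 3)        11111111
step 1: r3 <- ((r0 % 3) * (lane + r3)) 11111111
step 2: r1 <- (-6 // 3)              11111111
step 3: r3 <- (max(11, lane) - (-9 // -3)) 11111111

Answer: 4 steps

r0: 4,4,4,4,4,4,4,4
r3: 8,8,8,8,8,8,8,8
r1: -2,-2,-2,-2,-2,-2,-2,-2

steps = 4; useful = 32; efficiency = 32/32 = 1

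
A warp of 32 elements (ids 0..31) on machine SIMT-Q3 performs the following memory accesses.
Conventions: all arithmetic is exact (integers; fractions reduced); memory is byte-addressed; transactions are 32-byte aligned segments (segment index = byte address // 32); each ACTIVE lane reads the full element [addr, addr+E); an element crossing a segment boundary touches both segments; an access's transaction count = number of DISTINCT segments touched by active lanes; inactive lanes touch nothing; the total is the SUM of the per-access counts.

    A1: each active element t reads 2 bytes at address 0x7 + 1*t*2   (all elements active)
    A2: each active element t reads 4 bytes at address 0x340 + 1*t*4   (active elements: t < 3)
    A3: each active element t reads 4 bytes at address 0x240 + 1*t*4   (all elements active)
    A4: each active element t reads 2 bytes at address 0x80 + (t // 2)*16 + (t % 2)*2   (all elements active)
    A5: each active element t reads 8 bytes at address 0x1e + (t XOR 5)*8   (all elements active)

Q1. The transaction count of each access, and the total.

A1: 3 transactions
A2: 1 transaction
A3: 4 transactions
A4: 8 transactions
A5: 9 transactions

Answer: 3,1,4,8,9; total 25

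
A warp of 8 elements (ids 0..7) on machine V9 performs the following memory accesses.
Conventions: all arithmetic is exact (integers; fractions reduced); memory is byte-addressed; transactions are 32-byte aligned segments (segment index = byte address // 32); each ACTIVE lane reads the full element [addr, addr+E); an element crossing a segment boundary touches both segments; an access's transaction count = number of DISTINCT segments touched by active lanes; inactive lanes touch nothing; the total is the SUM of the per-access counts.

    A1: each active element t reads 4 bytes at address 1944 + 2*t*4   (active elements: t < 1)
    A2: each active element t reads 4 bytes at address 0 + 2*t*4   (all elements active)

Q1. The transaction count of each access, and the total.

A1: 1 transaction
A2: 2 transactions

Answer: 1,2; total 3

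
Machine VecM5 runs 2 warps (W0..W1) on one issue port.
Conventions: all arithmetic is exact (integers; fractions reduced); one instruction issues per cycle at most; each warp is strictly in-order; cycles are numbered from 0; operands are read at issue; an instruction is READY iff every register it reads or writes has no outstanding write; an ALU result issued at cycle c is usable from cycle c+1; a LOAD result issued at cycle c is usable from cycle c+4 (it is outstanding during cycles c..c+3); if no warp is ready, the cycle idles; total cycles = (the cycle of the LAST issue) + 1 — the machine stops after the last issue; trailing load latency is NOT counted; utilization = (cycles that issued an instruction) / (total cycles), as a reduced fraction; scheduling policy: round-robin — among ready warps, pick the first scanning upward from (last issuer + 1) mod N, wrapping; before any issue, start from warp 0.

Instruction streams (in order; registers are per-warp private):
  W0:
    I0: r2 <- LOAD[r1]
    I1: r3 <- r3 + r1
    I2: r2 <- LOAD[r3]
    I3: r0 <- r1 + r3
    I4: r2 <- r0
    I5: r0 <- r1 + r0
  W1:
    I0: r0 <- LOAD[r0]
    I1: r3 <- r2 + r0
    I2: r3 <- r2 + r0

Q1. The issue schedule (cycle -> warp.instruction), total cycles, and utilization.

cycle 0: W0.I0
cycle 1: W1.I0
cycle 2: W0.I1
cycle 3: idle
cycle 4: W0.I2
cycle 5: W1.I1
cycle 6: W0.I3
cycle 7: W1.I2
cycle 8: W0.I4
cycle 9: W0.I5

Answer: 10 cycles, utilization 9/10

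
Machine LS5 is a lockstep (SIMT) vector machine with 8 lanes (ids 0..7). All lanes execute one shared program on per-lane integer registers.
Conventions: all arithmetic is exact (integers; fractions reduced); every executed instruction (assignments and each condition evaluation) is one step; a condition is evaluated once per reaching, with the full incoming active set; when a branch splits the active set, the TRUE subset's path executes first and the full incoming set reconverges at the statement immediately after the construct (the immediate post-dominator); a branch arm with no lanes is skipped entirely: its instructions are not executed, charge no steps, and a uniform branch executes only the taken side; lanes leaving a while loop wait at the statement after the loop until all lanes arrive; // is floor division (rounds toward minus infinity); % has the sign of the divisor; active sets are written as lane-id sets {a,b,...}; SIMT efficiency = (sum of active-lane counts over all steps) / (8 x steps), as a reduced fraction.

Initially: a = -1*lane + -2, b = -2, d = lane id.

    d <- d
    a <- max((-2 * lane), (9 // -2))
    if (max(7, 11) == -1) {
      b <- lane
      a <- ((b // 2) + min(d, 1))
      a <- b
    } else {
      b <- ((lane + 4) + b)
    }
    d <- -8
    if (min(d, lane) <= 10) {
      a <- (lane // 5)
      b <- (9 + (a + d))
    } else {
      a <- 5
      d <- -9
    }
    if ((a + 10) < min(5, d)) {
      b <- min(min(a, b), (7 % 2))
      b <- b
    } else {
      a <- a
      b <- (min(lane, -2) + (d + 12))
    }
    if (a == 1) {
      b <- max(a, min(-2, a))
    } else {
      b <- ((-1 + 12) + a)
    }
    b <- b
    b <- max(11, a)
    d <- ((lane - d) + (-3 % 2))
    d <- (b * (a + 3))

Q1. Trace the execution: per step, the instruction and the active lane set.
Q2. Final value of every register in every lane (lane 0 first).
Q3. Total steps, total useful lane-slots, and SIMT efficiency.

step 0: d <- d                       {0,1,2,3,4,5,6,7}
step 1: a <- max((-2 * lane), (9 // -2)) {0,1,2,3,4,5,6,7}
step 2: eval (max(7, 11) == -1)      {0,1,2,3,4,5,6,7}
step 3: b <- ((lane + 4) + b)        {0,1,2,3,4,5,6,7}
step 4: d <- -8                      {0,1,2,3,4,5,6,7}
step 5: eval (min(d, lane) <= 10)    {0,1,2,3,4,5,6,7}
step 6: a <- (lane // 5)             {0,1,2,3,4,5,6,7}
step 7: b <- (9 + (a + d))           {0,1,2,3,4,5,6,7}
step 8: eval ((a + 10) < min(5, d))  {0,1,2,3,4,5,6,7}
step 9: a <- a                       {0,1,2,3,4,5,6,7}
step 10: b <- (min(lane, -2) + (d + 12)) {0,1,2,3,4,5,6,7}
step 11: eval (a == 1)                {0,1,2,3,4,5,6,7}
step 12: b <- max(a, min(-2, a))      {5,6,7}
step 13: b <- ((-1 + 12) + a)         {0,1,2,3,4}
step 14: b <- b                       {0,1,2,3,4,5,6,7}
step 15: b <- max(11, a)              {0,1,2,3,4,5,6,7}
step 16: d <- ((lane - d) + (-3 % 2)) {0,1,2,3,4,5,6,7}
step 17: d <- (b * (a + 3))           {0,1,2,3,4,5,6,7}

Answer: 18 steps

a: 0,0,0,0,0,1,1,1
b: 11,11,11,11,11,11,11,11
d: 33,33,33,33,33,44,44,44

steps = 18; useful = 136; efficiency = 136/144 = 17/18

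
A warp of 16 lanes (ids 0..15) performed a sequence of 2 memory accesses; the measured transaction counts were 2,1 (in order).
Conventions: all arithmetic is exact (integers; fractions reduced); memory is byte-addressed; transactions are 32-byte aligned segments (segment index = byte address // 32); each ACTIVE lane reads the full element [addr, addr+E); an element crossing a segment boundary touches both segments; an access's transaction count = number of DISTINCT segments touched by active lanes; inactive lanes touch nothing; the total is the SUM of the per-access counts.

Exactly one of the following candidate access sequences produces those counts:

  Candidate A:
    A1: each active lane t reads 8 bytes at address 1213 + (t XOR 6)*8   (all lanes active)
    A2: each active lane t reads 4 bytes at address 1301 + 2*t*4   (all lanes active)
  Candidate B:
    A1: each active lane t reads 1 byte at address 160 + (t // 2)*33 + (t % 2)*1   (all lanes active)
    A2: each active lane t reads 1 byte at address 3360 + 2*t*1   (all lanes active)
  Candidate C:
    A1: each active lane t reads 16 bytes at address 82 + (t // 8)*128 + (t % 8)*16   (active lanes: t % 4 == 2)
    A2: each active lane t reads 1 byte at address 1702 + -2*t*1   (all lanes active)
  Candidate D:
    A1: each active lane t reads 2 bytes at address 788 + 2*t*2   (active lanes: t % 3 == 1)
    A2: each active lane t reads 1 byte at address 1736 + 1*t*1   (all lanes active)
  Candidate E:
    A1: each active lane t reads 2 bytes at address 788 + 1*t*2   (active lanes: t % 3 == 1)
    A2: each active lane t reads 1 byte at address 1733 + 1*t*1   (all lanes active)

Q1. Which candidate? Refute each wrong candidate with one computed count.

A: A1 gives 5 transactions, not 2
B: A1 gives 8 transactions, not 2
C: A1 gives 8 transactions, not 2
D: A1 gives 3 transactions, not 2
E: all counts match (2,1)

Answer: E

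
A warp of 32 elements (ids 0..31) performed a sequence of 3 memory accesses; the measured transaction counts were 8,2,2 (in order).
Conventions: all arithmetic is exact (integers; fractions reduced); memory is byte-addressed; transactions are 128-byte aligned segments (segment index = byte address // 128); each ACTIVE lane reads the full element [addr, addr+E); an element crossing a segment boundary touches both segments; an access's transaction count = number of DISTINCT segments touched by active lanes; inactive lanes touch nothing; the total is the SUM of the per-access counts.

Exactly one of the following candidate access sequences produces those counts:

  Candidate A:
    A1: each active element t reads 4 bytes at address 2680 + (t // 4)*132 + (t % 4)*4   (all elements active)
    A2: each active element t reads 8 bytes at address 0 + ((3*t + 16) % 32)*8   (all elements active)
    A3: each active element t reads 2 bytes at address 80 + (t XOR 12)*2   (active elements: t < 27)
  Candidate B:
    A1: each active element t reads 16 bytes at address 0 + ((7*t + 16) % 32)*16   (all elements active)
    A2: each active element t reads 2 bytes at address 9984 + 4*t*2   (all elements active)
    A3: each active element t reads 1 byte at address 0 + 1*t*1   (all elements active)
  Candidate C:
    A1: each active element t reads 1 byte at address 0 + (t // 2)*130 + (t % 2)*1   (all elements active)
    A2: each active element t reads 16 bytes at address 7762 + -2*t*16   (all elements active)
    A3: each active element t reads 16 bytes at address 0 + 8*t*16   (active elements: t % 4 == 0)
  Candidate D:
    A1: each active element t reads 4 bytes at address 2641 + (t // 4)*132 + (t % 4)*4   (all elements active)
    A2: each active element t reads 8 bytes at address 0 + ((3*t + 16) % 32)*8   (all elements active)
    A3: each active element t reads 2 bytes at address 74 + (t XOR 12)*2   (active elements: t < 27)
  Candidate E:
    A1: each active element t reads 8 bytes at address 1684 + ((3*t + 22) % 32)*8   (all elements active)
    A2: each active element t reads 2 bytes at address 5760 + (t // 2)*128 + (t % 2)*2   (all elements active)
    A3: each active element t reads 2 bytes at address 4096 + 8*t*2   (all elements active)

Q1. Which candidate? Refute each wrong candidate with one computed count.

A: A1 gives 9 transactions, not 8
B: A1 gives 4 transactions, not 8
C: A1 gives 16 transactions, not 8
E: A1 gives 3 transactions, not 8
D: all counts match (8,2,2)

Answer: D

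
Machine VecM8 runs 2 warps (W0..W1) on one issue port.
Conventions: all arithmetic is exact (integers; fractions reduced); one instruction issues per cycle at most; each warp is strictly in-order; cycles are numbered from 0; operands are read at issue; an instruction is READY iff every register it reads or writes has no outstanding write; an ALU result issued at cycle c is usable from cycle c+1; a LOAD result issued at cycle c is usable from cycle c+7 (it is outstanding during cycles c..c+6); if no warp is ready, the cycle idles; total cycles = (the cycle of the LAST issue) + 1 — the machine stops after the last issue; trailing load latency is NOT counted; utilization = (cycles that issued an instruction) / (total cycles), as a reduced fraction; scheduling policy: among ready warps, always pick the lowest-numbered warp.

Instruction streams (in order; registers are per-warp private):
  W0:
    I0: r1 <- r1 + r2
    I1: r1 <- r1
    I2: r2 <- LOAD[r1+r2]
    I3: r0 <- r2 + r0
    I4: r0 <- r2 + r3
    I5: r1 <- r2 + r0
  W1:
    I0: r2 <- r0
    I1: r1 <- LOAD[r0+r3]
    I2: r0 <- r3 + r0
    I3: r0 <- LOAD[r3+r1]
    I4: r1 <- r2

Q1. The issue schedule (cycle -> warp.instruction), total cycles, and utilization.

cycle 0: W0.I0
cycle 1: W0.I1
cycle 2: W0.I2
cycle 3: W1.I0
cycle 4: W1.I1
cycle 5: W1.I2
cycle 6: idle
cycle 7: idle
cycle 8: idle
cycle 9: W0.I3
cycle 10: W0.I4
cycle 11: W0.I5
cycle 12: W1.I3
cycle 13: W1.I4

Answer: 14 cycles, utilization 11/14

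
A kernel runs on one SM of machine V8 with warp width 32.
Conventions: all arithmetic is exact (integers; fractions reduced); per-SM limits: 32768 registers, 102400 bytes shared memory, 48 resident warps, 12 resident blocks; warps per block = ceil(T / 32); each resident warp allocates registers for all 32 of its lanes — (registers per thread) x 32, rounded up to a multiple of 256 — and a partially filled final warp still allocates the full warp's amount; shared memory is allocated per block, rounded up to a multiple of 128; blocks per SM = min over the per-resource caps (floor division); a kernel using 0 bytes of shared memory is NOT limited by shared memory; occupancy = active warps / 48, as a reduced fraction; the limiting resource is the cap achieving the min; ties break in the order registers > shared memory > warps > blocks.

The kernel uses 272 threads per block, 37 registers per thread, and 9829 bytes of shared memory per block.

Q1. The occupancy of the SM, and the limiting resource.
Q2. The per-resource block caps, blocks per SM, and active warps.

Answer: occupancy 3/8, limited by registers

registers: 2 blocks
shared memory: 10 blocks
warps: 5 blocks
blocks: 12 blocks

Answer: 2 blocks, 18 active warps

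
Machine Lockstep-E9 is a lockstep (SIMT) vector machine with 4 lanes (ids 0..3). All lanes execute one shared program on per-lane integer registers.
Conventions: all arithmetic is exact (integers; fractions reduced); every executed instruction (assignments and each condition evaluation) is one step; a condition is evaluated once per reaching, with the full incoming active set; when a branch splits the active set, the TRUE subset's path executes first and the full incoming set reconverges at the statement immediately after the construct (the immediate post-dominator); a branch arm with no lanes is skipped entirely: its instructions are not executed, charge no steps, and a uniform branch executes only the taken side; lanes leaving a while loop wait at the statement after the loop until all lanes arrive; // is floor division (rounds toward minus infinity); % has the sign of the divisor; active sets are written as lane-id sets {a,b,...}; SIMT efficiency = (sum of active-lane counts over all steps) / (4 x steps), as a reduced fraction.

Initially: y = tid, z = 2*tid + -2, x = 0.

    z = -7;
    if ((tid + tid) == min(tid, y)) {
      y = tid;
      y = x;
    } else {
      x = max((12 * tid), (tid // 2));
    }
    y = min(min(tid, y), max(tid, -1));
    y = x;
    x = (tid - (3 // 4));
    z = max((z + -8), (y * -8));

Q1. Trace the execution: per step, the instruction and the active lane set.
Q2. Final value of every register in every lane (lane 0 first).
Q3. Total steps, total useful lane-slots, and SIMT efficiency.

step 0: z <- -7                      {0,1,2,3}
step 1: eval ((tid + tid) == min(tid, y)) {0,1,2,3}
step 2: y <- tid                     {0}
step 3: y <- x                       {0}
step 4: x <- max((12 * tid), (tid // 2)) {1,2,3}
step 5: y <- min(min(tid, y), max(tid, -1)) {0,1,2,3}
step 6: y <- x                       {0,1,2,3}
step 7: x <- (tid - (3 // 4))        {0,1,2,3}
step 8: z <- max((z + -8), (y * -8)) {0,1,2,3}

Answer: 9 steps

y: 0,12,24,36
z: 0,-15,-15,-15
x: 0,1,2,3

steps = 9; useful = 29; efficiency = 29/36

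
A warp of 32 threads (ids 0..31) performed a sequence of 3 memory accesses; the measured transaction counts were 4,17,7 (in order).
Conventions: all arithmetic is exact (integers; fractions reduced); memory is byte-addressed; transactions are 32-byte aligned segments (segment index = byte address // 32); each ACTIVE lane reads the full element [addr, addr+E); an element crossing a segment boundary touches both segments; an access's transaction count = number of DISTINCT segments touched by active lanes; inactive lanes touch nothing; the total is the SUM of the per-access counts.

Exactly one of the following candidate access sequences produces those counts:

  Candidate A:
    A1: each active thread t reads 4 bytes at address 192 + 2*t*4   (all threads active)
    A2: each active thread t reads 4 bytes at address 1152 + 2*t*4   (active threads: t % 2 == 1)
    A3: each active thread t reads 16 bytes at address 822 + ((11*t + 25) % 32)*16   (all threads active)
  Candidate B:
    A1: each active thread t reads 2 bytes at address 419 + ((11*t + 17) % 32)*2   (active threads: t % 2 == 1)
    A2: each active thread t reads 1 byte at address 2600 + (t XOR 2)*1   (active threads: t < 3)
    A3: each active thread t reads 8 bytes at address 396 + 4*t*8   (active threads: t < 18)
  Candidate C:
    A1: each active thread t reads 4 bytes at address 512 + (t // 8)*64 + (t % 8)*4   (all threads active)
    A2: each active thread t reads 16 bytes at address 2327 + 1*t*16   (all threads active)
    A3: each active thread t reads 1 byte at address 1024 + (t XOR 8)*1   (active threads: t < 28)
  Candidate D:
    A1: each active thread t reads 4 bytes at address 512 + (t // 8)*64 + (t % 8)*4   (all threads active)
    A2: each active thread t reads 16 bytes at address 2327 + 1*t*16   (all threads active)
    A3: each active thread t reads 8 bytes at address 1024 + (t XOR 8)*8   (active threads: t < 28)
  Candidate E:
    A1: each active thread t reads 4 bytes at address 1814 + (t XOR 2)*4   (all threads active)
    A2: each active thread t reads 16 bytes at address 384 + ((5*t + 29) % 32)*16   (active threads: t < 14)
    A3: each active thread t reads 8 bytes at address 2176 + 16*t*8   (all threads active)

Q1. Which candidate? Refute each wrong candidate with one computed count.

A: A1 gives 8 transactions, not 4
B: A1 gives 3 transactions, not 4
C: A3 gives 1 transaction, not 7
E: A1 gives 5 transactions, not 4
D: all counts match (4,17,7)

Answer: D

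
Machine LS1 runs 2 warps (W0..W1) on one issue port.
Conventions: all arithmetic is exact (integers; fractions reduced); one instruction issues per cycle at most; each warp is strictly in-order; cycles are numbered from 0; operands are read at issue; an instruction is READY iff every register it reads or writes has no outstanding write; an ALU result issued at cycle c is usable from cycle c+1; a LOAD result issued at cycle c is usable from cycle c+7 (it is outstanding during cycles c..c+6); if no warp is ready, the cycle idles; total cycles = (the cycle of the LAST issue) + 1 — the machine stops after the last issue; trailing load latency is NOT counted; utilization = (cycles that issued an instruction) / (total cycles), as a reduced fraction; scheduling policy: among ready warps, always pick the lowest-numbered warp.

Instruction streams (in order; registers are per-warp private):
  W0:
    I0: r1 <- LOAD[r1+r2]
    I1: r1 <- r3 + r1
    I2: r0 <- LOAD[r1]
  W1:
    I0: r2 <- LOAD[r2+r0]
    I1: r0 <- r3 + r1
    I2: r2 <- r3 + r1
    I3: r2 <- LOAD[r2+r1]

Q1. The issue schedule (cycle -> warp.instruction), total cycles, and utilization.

cycle 0: W0.I0
cycle 1: W1.I0
cycle 2: W1.I1
cycle 3: idle
cycle 4: idle
cycle 5: idle
cycle 6: idle
cycle 7: W0.I1
cycle 8: W0.I2
cycle 9: W1.I2
cycle 10: W1.I3

Answer: 11 cycles, utilization 7/11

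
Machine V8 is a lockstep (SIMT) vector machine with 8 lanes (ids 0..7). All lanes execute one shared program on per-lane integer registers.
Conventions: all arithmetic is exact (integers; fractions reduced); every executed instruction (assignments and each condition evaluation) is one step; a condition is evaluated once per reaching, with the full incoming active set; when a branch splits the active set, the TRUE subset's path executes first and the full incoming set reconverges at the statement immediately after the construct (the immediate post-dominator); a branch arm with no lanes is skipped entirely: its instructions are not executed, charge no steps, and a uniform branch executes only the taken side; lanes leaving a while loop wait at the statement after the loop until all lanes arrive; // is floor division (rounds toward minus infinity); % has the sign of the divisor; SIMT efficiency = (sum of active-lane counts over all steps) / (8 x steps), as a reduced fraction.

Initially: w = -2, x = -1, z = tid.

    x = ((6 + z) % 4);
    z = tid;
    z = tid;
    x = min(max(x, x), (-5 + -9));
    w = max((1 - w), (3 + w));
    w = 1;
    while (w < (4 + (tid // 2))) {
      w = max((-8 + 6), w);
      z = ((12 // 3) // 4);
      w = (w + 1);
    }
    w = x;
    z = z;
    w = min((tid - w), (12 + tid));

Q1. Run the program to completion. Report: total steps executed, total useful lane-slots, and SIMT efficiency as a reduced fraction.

Answer: 34 steps, 224 useful, 14/17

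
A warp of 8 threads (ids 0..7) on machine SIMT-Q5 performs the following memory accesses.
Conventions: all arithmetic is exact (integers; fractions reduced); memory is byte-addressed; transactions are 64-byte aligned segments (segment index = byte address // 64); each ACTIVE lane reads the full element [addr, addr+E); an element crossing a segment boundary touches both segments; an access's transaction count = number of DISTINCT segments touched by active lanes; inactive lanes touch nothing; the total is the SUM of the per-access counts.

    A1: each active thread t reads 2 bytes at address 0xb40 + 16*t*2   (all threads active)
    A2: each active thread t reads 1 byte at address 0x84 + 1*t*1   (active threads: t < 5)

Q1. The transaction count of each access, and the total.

A1: 4 transactions
A2: 1 transaction

Answer: 4,1; total 5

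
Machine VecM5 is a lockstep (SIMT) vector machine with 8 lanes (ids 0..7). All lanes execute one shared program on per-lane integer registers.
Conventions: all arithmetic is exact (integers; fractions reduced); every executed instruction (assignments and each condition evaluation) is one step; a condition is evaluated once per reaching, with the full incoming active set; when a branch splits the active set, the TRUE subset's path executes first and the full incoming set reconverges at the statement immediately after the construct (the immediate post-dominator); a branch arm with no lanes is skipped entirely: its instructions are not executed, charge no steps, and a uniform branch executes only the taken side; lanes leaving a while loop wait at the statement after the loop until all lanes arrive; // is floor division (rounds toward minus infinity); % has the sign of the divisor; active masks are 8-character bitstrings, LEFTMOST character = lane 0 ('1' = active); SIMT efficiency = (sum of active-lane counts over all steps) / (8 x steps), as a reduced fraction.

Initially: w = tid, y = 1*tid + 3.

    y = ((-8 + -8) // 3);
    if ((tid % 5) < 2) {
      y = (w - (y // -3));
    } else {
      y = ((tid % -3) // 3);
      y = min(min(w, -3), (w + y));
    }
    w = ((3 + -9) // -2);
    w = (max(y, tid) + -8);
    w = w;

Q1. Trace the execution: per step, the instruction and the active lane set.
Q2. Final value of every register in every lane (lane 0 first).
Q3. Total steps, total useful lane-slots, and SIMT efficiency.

step 0: y <- ((-8 + -8) // 3)        11111111
step 1: eval ((tid % 5) < 2)         11111111
step 2: y <- (w - (y // -3))         11000110
step 3: y <- ((tid % -3) // 3)       00111001
step 4: y <- min(min(w, -3), (w + y)) 00111001
step 5: w <- ((3 + -9) // -2)        11111111
step 6: w <- (max(y, tid) + -8)      11111111
step 7: w <- w                       11111111

Answer: 8 steps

w: -8,-7,-6,-5,-4,-3,-2,-1
y: -2,-1,-3,-3,-3,3,4,-3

steps = 8; useful = 52; efficiency = 52/64 = 13/16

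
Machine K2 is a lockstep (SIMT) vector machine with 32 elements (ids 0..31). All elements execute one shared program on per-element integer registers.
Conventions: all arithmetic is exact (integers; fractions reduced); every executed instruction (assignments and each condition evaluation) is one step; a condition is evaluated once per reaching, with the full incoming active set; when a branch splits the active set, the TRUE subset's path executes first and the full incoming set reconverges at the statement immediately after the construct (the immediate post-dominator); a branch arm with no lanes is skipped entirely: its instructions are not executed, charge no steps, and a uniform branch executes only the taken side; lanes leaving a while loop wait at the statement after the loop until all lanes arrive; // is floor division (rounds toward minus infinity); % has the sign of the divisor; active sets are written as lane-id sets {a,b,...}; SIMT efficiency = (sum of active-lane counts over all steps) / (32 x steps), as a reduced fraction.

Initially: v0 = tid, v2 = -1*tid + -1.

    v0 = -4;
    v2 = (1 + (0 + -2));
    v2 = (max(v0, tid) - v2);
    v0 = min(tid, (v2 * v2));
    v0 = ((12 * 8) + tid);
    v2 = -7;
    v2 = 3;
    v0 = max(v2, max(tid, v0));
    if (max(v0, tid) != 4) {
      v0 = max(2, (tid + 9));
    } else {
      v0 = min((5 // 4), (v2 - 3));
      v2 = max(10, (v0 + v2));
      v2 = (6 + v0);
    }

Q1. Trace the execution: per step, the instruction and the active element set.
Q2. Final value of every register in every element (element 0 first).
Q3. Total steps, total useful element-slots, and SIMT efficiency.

step 0: v0 <- -4                     {0,1,2,3,4,5,6,7,8,9,10,11,12,13,14,15,16,17,18,19,20,21,22,23,24,25,26,27,28,29,30,31}
step 1: v2 <- (1 + (0 + -2))         {0,1,2,3,4,5,6,7,8,9,10,11,12,13,14,15,16,17,18,19,20,21,22,23,24,25,26,27,28,29,30,31}
step 2: v2 <- (max(v0, tid) - v2)    {0,1,2,3,4,5,6,7,8,9,10,11,12,13,14,15,16,17,18,19,20,21,22,23,24,25,26,27,28,29,30,31}
step 3: v0 <- min(tid, (v2 * v2))    {0,1,2,3,4,5,6,7,8,9,10,11,12,13,14,15,16,17,18,19,20,21,22,23,24,25,26,27,28,29,30,31}
step 4: v0 <- ((12 * 8) + tid)       {0,1,2,3,4,5,6,7,8,9,10,11,12,13,14,15,16,17,18,19,20,21,22,23,24,25,26,27,28,29,30,31}
step 5: v2 <- -7                     {0,1,2,3,4,5,6,7,8,9,10,11,12,13,14,15,16,17,18,19,20,21,22,23,24,25,26,27,28,29,30,31}
step 6: v2 <- 3                      {0,1,2,3,4,5,6,7,8,9,10,11,12,13,14,15,16,17,18,19,20,21,22,23,24,25,26,27,28,29,30,31}
step 7: v0 <- max(v2, max(tid, v0))  {0,1,2,3,4,5,6,7,8,9,10,11,12,13,14,15,16,17,18,19,20,21,22,23,24,25,26,27,28,29,30,31}
step 8: eval (max(v0, tid) != 4)     {0,1,2,3,4,5,6,7,8,9,10,11,12,13,14,15,16,17,18,19,20,21,22,23,24,25,26,27,28,29,30,31}
step 9: v0 <- max(2, (tid + 9))      {0,1,2,3,4,5,6,7,8,9,10,11,12,13,14,15,16,17,18,19,20,21,22,23,24,25,26,27,28,29,30,31}

Answer: 10 steps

v0: 9,10,11,12,13,14,15,16,17,18,19,20,21,22,23,24,25,26,27,28,29,30,31,32,33,34,35,36,37,38,39,40
v2: 3,3,3,3,3,3,3,3,3,3,3,3,3,3,3,3,3,3,3,3,3,3,3,3,3,3,3,3,3,3,3,3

steps = 10; useful = 320; efficiency = 320/320 = 1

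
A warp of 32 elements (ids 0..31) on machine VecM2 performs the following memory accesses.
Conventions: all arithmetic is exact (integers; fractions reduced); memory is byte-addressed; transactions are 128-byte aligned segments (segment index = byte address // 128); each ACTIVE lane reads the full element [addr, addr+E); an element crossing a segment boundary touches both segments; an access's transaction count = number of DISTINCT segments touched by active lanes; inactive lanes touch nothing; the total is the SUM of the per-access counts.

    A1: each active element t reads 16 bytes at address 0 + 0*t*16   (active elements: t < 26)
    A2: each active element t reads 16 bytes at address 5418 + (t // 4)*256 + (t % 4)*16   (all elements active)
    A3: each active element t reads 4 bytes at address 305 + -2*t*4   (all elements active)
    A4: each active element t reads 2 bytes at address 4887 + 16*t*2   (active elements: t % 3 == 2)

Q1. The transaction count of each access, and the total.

A1: 1 transaction
A2: 8 transactions
A3: 3 transactions
A4: 8 transactions

Answer: 1,8,3,8; total 20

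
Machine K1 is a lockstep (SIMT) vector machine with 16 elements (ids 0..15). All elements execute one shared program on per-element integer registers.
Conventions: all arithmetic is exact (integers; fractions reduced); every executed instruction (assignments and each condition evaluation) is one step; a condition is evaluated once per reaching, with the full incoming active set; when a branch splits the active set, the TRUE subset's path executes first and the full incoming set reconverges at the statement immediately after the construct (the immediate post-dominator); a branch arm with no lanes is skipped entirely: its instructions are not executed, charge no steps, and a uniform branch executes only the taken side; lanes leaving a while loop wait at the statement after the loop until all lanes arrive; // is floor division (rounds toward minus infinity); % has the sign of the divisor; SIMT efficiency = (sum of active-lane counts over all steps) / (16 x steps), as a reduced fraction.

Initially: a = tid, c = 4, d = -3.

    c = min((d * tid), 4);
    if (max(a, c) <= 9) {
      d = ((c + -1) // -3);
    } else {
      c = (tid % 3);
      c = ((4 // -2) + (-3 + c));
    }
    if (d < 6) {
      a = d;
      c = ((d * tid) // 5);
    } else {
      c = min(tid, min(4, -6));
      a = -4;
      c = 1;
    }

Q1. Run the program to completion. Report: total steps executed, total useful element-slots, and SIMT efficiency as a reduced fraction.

Answer: 11 steps, 106 useful, 53/88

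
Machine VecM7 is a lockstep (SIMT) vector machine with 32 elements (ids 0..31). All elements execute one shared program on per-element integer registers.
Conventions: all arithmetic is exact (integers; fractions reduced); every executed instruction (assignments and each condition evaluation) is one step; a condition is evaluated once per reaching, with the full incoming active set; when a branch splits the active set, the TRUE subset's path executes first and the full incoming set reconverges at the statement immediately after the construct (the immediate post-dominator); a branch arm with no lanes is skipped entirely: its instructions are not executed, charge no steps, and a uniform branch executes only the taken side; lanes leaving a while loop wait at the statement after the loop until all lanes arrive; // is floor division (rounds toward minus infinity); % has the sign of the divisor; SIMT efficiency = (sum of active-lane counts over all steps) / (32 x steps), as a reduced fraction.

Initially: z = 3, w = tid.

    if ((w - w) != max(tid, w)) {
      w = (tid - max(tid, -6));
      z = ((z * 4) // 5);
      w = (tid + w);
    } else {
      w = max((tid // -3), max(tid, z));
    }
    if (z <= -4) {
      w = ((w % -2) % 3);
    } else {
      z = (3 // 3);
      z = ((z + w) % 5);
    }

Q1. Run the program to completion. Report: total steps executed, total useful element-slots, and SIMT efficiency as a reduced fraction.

Answer: 8 steps, 222 useful, 111/128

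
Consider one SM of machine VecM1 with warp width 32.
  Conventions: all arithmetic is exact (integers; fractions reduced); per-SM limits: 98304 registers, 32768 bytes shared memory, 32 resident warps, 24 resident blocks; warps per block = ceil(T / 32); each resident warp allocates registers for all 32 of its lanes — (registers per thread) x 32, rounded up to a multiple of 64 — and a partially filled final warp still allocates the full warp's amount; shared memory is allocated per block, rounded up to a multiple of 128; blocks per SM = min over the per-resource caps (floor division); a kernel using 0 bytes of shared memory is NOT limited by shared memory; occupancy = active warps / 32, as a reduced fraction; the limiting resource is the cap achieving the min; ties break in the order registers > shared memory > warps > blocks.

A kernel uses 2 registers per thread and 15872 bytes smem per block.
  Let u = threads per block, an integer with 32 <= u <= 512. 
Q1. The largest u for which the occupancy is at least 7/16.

Answer: u = 512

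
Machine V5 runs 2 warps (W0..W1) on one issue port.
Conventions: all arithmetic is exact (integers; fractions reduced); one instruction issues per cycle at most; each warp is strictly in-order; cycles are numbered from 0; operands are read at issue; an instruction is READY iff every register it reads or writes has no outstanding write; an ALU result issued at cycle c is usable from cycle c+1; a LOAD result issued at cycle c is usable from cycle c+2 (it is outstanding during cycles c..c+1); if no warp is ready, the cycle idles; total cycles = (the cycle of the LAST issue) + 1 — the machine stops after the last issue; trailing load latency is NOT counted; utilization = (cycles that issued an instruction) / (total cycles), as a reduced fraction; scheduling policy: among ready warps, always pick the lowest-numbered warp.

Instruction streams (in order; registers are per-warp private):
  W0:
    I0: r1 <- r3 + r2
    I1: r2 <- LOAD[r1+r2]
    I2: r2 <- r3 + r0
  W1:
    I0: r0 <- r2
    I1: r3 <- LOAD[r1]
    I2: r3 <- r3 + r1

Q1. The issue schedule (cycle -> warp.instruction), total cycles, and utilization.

cycle 0: W0.I0
cycle 1: W0.I1
cycle 2: W1.I0
cycle 3: W0.I2
cycle 4: W1.I1
cycle 5: idle
cycle 6: W1.I2

Answer: 7 cycles, utilization 6/7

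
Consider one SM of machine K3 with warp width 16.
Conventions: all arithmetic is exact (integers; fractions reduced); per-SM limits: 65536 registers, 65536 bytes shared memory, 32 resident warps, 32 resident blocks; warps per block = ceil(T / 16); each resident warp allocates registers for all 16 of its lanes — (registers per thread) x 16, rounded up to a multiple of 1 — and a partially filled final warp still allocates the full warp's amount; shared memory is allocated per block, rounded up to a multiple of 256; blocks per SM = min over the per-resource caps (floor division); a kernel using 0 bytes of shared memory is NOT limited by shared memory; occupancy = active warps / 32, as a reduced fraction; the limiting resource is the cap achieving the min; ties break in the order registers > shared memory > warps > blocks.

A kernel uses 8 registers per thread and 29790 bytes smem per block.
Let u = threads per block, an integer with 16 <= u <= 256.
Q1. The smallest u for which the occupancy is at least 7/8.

Answer: u = 209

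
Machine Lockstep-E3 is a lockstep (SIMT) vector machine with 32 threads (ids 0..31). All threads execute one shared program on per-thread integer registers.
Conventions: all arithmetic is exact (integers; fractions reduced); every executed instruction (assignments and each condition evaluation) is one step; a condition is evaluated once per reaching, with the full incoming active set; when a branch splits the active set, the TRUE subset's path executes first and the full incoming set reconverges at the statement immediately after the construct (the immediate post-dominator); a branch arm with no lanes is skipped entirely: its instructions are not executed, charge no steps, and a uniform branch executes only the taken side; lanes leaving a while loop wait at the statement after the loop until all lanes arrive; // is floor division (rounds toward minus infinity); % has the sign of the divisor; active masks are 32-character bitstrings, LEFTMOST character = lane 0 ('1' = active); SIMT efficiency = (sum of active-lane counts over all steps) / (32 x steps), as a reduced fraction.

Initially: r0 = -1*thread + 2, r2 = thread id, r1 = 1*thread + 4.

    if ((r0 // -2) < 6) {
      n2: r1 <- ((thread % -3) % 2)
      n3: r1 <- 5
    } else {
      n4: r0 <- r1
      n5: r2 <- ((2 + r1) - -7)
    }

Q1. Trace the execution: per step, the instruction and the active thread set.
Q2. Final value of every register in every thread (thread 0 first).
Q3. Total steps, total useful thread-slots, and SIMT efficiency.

step 0: eval ((r0 // -2) < 6)        11111111111111111111111111111111
step 1: r1 <- ((thread % -3) % 2)    11111111111111000000000000000000
step 2: r1 <- 5                      11111111111111000000000000000000
step 3: r0 <- r1                     00000000000000111111111111111111
step 4: r2 <- ((2 + r1) - -7)        00000000000000111111111111111111

Answer: 5 steps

r0: 2,1,0,-1,-2,-3,-4,-5,-6,-7,-8,-9,-10,-11,18,19,20,21,22,23,24,25,26,27,28,29,30,31,32,33,34,35
r2: 0,1,2,3,4,5,6,7,8,9,10,11,12,13,27,28,29,30,31,32,33,34,35,36,37,38,39,40,41,42,43,44
r1: 5,5,5,5,5,5,5,5,5,5,5,5,5,5,18,19,20,21,22,23,24,25,26,27,28,29,30,31,32,33,34,35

steps = 5; useful = 96; efficiency = 96/160 = 3/5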